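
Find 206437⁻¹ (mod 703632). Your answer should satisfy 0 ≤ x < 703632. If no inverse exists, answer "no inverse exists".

685741

Apply the Euclidean algorithm to 703632 and 206437:
703632 = 3·206437 + 84321
206437 = 2·84321 + 37795
84321 = 2·37795 + 8731
37795 = 4·8731 + 2871
8731 = 3·2871 + 118
2871 = 24·118 + 39
118 = 3·39 + 1
39 = 39·1 + 0
gcd = 1, so the inverse exists. Back-substitute:
1 = 118 − 3·39
1 = −3·2871 + 73·118
1 = 73·8731 − 222·2871
1 = −222·37795 + 961·8731
1 = 961·84321 − 2144·37795
1 = −2144·206437 + 5249·84321
1 = 5249·703632 − 17891·206437
Hence 206437⁻¹ ≡ -17891 ≡ 685741 (mod 703632).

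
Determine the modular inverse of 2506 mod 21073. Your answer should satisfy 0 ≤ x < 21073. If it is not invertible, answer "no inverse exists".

15851

Apply the Euclidean algorithm to 21073 and 2506:
21073 = 8×2506 + 1025
2506 = 2×1025 + 456
1025 = 2×456 + 113
456 = 4×113 + 4
113 = 28×4 + 1
4 = 4×1 + 0
The gcd is 1. Working backward:
1 = 113 − 28·4
1 = −28·456 + 113·113
1 = 113·1025 − 254·456
1 = −254·2506 + 621·1025
1 = 621·21073 − 5222·2506
Thus 2506·(-5222) ≡ 1 (mod 21073); reducing, -5222 mod 21073 = 15851.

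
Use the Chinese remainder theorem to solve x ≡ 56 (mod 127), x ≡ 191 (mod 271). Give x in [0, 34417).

2088

Write x = 56 + 127·k. Then 127·k ≡ 191 − 56 ≡ 135 (mod 271).
Need 127⁻¹ mod 271. Extended Euclid on (271, 127):
271 = 2×127 + 17
127 = 7×17 + 8
17 = 2×8 + 1
8 = 8×1 + 0
Back-substitute:
1 = 17 − 2·8
1 = −2·127 + 15·17
1 = 15·271 − 32·127
127⁻¹ ≡ 239 (mod 271), so k ≡ 239·135 ≡ 16 (mod 271).
x = 56 + 127·16 = 2088.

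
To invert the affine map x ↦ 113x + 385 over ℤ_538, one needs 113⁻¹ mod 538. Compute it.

319

Extended Euclidean algorithm:
538 = 4·113 + 86
113 = 1·86 + 27
86 = 3·27 + 5
27 = 5·5 + 2
5 = 2·2 + 1
2 = 2·1 + 0
The gcd is 1. Working backward:
1 = 5 − 2·2
1 = −2·27 + 11·5
1 = 11·86 − 35·27
1 = −35·113 + 46·86
1 = 46·538 − 219·113
Hence 113⁻¹ ≡ -219 ≡ 319 (mod 538).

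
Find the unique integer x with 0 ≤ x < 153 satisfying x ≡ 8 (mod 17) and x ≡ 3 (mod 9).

Write x = 8 + 17·k. Then 17·k ≡ 3 − 8 ≡ 4 (mod 9).
Need 17⁻¹ mod 9. Extended Euclid on (9, 8):
9 = 1×8 + 1
8 = 8×1 + 0
Back-substitute:
1 = 9 − 8
17⁻¹ ≡ 8 (mod 9), so k ≡ 8·4 ≡ 5 (mod 9).
x = 8 + 17·5 = 93.

93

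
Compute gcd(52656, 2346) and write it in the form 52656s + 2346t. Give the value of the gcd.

6

Repeated division:
52656 = 22*2346 + 1044
2346 = 2*1044 + 258
1044 = 4*258 + 12
258 = 21*12 + 6
12 = 2*6 + 0
gcd(52656, 2346) = 6.
Working backward:
6 = 258 − 21·12
6 = −21·1044 + 85·258
6 = 85·2346 − 191·1044
6 = −191·52656 + 4287·2346
So 6 = (-191)·52656 + (4287)·2346.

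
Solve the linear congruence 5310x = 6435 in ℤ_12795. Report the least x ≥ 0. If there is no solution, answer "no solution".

500

First find gcd(5310, 12795):
12795 = 2·5310 + 2175
5310 = 2·2175 + 960
2175 = 2·960 + 255
960 = 3·255 + 195
255 = 1·195 + 60
195 = 3·60 + 15
60 = 4·15 + 0
gcd = 15 and 15 | 6435, so solutions exist. Divide through by 15: 354x ≡ 429 (mod 853).
Now find 354⁻¹ mod 853:
853 = 2*354 + 145
354 = 2*145 + 64
145 = 2*64 + 17
64 = 3*17 + 13
17 = 1*13 + 4
13 = 3*4 + 1
4 = 4*1 + 0
Back-substitute:
1 = 13 − 3·4
1 = −3·17 + 4·13
1 = 4·64 − 15·17
1 = −15·145 + 34·64
1 = 34·354 − 83·145
1 = −83·853 + 200·354
So 354⁻¹ ≡ 200 (mod 853).
Then x ≡ 200·429 ≡ 500 (mod 853); the smallest non-negative solution is x = 500.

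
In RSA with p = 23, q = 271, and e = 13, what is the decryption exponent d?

457

φ(n) = (p−1)(q−1) = 22·270 = 5940.
Need d with 13·d ≡ 1 (mod 5940). Apply the extended Euclidean algorithm:
5940 = 456·13 + 12
13 = 1·12 + 1
12 = 12·1 + 0
Back-substitute:
1 = 13 − 12
1 = −5940 + 457·13
So 13·457 ≡ 1 (mod 5940), hence d = 457.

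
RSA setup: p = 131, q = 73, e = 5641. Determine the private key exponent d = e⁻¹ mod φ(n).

8761

φ(n) = (p−1)(q−1) = 130·72 = 9360.
Need d with 5641·d ≡ 1 (mod 9360). Apply the extended Euclidean algorithm:
9360 = 1*5641 + 3719
5641 = 1*3719 + 1922
3719 = 1*1922 + 1797
1922 = 1*1797 + 125
1797 = 14*125 + 47
125 = 2*47 + 31
47 = 1*31 + 16
31 = 1*16 + 15
16 = 1*15 + 1
15 = 15*1 + 0
Back-substitute:
1 = 16 − 15
1 = −31 + 2·16
1 = 2·47 − 3·31
1 = −3·125 + 8·47
1 = 8·1797 − 115·125
1 = −115·1922 + 123·1797
1 = 123·3719 − 238·1922
1 = −238·5641 + 361·3719
1 = 361·9360 − 599·5641
So 5641·(-599) ≡ 1 (mod 9360), hence d ≡ -599 ≡ 8761 (mod 9360).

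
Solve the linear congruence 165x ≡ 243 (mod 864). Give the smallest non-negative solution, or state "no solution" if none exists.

279

First find gcd(165, 864):
864 = 5·165 + 39
165 = 4·39 + 9
39 = 4·9 + 3
9 = 3·3 + 0
gcd = 3 and 3 | 243, so solutions exist. Divide through by 3: 55x ≡ 81 (mod 288).
Now find 55⁻¹ mod 288:
288 = 5*55 + 13
55 = 4*13 + 3
13 = 4*3 + 1
3 = 3*1 + 0
Back-substitute:
1 = 13 − 4·3
1 = −4·55 + 17·13
1 = 17·288 − 89·55
So 55·(-89) ≡ 1 (mod 288), i.e. 55⁻¹ ≡ 199.
Then x ≡ 199·81 ≡ 279 (mod 288); the smallest non-negative solution is x = 279.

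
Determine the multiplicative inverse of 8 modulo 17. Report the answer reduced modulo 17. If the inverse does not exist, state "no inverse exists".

Run Euclid on (17, 8):
17 = 2·8 + 1
8 = 8·1 + 0
The gcd is 1. Working backward:
1 = 17 − 2·8
So 8·(-2) ≡ 1 (mod 17), and -2 ≡ 15 (mod 17).

15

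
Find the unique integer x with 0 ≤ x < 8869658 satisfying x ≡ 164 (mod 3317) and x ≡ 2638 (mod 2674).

Write x = 164 + 3317·k. Then 3317·k ≡ 2638 − 164 ≡ 2474 (mod 2674).
Need 3317⁻¹ mod 2674. Extended Euclid on (2674, 643):
2674 = 4·643 + 102
643 = 6·102 + 31
102 = 3·31 + 9
31 = 3·9 + 4
9 = 2·4 + 1
4 = 4·1 + 0
Back-substitute:
1 = 9 − 2·4
1 = −2·31 + 7·9
1 = 7·102 − 23·31
1 = −23·643 + 145·102
1 = 145·2674 − 603·643
3317⁻¹ ≡ 2071 (mod 2674), so k ≡ 2071·2474 ≡ 270 (mod 2674).
x = 164 + 3317·270 = 895754.

895754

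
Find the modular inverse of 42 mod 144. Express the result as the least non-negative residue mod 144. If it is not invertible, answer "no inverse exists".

no inverse exists

Compute gcd(42, 144):
144 = 3·42 + 18
42 = 2·18 + 6
18 = 3·6 + 0
gcd(42, 144) = 6 ≠ 1, so 42 has no multiplicative inverse modulo 144.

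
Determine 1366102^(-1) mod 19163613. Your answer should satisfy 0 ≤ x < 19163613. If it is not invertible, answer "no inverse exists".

Run Euclid on (19163613, 1366102):
19163613 = 14·1366102 + 38185
1366102 = 35·38185 + 29627
38185 = 1·29627 + 8558
29627 = 3·8558 + 3953
8558 = 2·3953 + 652
3953 = 6·652 + 41
652 = 15·41 + 37
41 = 1·37 + 4
37 = 9·4 + 1
4 = 4·1 + 0
gcd = 1, so the inverse exists. Back-substitute:
1 = 37 − 9·4
1 = −9·41 + 10·37
1 = 10·652 − 159·41
1 = −159·3953 + 964·652
1 = 964·8558 − 2087·3953
1 = −2087·29627 + 7225·8558
1 = 7225·38185 − 9312·29627
1 = −9312·1366102 + 333145·38185
1 = 333145·19163613 − 4673342·1366102
Hence 1366102⁻¹ ≡ -4673342 ≡ 14490271 (mod 19163613).

14490271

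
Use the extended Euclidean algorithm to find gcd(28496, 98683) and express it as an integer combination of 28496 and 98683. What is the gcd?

Repeated division:
98683 = 3·28496 + 13195
28496 = 2·13195 + 2106
13195 = 6·2106 + 559
2106 = 3·559 + 429
559 = 1·429 + 130
429 = 3·130 + 39
130 = 3·39 + 13
39 = 3·13 + 0
gcd(28496, 98683) = 13.
Back-substituting:
13 = 130 − 3·39
13 = −3·429 + 10·130
13 = 10·559 − 13·429
13 = −13·2106 + 49·559
13 = 49·13195 − 307·2106
13 = −307·28496 + 663·13195
13 = 663·98683 − 2296·28496
So 13 = (663)·98683 + (-2296)·28496.

13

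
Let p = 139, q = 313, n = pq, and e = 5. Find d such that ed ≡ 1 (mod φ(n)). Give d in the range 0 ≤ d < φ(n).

φ(n) = (p−1)(q−1) = 138·312 = 43056.
Need d with 5·d ≡ 1 (mod 43056). Apply the extended Euclidean algorithm:
43056 = 8611*5 + 1
5 = 5*1 + 0
Back-substitute:
1 = 43056 − 8611·5
So 5·(-8611) ≡ 1 (mod 43056), hence d ≡ -8611 ≡ 34445 (mod 43056).

34445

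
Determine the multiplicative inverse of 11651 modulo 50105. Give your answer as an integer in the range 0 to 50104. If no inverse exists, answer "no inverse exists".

Run Euclid on (50105, 11651):
50105 = 4*11651 + 3501
11651 = 3*3501 + 1148
3501 = 3*1148 + 57
1148 = 20*57 + 8
57 = 7*8 + 1
8 = 8*1 + 0
Since gcd(11651, 50105) = 1, back-substitute to write 1 as a combination:
1 = 57 − 7·8
1 = −7·1148 + 141·57
1 = 141·3501 − 430·1148
1 = −430·11651 + 1431·3501
1 = 1431·50105 − 6154·11651
Hence 11651⁻¹ ≡ -6154 ≡ 43951 (mod 50105).

43951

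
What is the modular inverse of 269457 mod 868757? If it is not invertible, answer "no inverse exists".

772927

gcd(868757, 269457) by repeated division:
868757 = 3×269457 + 60386
269457 = 4×60386 + 27913
60386 = 2×27913 + 4560
27913 = 6×4560 + 553
4560 = 8×553 + 136
553 = 4×136 + 9
136 = 15×9 + 1
9 = 9×1 + 0
gcd = 1, so the inverse exists. Back-substitute:
1 = 136 − 15·9
1 = −15·553 + 61·136
1 = 61·4560 − 503·553
1 = −503·27913 + 3079·4560
1 = 3079·60386 − 6661·27913
1 = −6661·269457 + 29723·60386
1 = 29723·868757 − 95830·269457
Thus 269457·(-95830) ≡ 1 (mod 868757); reducing, -95830 mod 868757 = 772927.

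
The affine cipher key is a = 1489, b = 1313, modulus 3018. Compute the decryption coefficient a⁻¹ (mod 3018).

Run Euclid on (3018, 1489):
3018 = 2·1489 + 40
1489 = 37·40 + 9
40 = 4·9 + 4
9 = 2·4 + 1
4 = 4·1 + 0
Since gcd(1489, 3018) = 1, back-substitute to write 1 as a combination:
1 = 9 − 2·4
1 = −2·40 + 9·9
1 = 9·1489 − 335·40
1 = −335·3018 + 679·1489
So 1489·679 ≡ 1 (mod 3018).

679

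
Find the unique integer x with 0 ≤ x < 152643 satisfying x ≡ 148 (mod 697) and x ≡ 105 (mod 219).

Write x = 148 + 697·k. Then 697·k ≡ 105 − 148 ≡ 176 (mod 219).
Need 697⁻¹ mod 219. Extended Euclid on (219, 40):
219 = 5·40 + 19
40 = 2·19 + 2
19 = 9·2 + 1
2 = 2·1 + 0
Back-substitute:
1 = 19 − 9·2
1 = −9·40 + 19·19
1 = 19·219 − 104·40
697⁻¹ ≡ 115 (mod 219), so k ≡ 115·176 ≡ 92 (mod 219).
x = 148 + 697·92 = 64272.

64272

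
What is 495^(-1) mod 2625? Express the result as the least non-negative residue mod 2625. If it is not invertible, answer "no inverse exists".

Compute gcd(495, 2625):
2625 = 5·495 + 150
495 = 3·150 + 45
150 = 3·45 + 15
45 = 3·15 + 0
Since gcd = 15 > 1, 495 is not a unit mod 2625.

no inverse exists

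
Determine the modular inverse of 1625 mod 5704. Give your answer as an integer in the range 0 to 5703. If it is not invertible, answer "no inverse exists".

Run Euclid on (5704, 1625):
5704 = 3·1625 + 829
1625 = 1·829 + 796
829 = 1·796 + 33
796 = 24·33 + 4
33 = 8·4 + 1
4 = 4·1 + 0
The gcd is 1. Working backward:
1 = 33 − 8·4
1 = −8·796 + 193·33
1 = 193·829 − 201·796
1 = −201·1625 + 394·829
1 = 394·5704 − 1383·1625
So 1625·(-1383) ≡ 1 (mod 5704), and -1383 ≡ 4321 (mod 5704).

4321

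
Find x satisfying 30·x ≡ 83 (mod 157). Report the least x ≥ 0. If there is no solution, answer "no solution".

First find gcd(30, 157):
157 = 5×30 + 7
30 = 4×7 + 2
7 = 3×2 + 1
2 = 2×1 + 0
gcd = 1, so a unique solution mod 157 exists.
Back-substitute for the Bézout coefficients:
1 = 7 − 3·2
1 = −3·30 + 13·7
1 = 13·157 − 68·30
So 30·(-68) ≡ 1 (mod 157), giving 30⁻¹ ≡ 89.
x ≡ 30⁻¹·83 ≡ 89·83 ≡ 8 (mod 157).

8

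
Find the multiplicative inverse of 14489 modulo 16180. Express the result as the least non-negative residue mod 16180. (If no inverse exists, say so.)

14429

Apply the Euclidean algorithm to 16180 and 14489:
16180 = 1·14489 + 1691
14489 = 8·1691 + 961
1691 = 1·961 + 730
961 = 1·730 + 231
730 = 3·231 + 37
231 = 6·37 + 9
37 = 4·9 + 1
9 = 9·1 + 0
gcd = 1, so the inverse exists. Back-substitute:
1 = 37 − 4·9
1 = −4·231 + 25·37
1 = 25·730 − 79·231
1 = −79·961 + 104·730
1 = 104·1691 − 183·961
1 = −183·14489 + 1568·1691
1 = 1568·16180 − 1751·14489
Hence 14489⁻¹ ≡ -1751 ≡ 14429 (mod 16180).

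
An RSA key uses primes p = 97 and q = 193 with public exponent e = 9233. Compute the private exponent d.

φ(n) = (p−1)(q−1) = 96·192 = 18432.
Need d with 9233·d ≡ 1 (mod 18432). Apply the extended Euclidean algorithm:
18432 = 1*9233 + 9199
9233 = 1*9199 + 34
9199 = 270*34 + 19
34 = 1*19 + 15
19 = 1*15 + 4
15 = 3*4 + 3
4 = 1*3 + 1
3 = 3*1 + 0
Back-substitute:
1 = 4 − 3
1 = −15 + 4·4
1 = 4·19 − 5·15
1 = −5·34 + 9·19
1 = 9·9199 − 2435·34
1 = −2435·9233 + 2444·9199
1 = 2444·18432 − 4879·9233
So 9233·(-4879) ≡ 1 (mod 18432), hence d ≡ -4879 ≡ 13553 (mod 18432).

13553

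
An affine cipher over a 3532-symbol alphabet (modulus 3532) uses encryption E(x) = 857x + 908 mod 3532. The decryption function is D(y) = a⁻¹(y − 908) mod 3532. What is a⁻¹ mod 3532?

849

gcd(3532, 857) by repeated division:
3532 = 4·857 + 104
857 = 8·104 + 25
104 = 4·25 + 4
25 = 6·4 + 1
4 = 4·1 + 0
Since gcd(857, 3532) = 1, back-substitute to write 1 as a combination:
1 = 25 − 6·4
1 = −6·104 + 25·25
1 = 25·857 − 206·104
1 = −206·3532 + 849·857
So 857·849 ≡ 1 (mod 3532).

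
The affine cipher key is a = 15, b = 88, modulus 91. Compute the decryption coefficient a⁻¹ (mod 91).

gcd(91, 15) by repeated division:
91 = 6·15 + 1
15 = 15·1 + 0
Since gcd(15, 91) = 1, back-substitute to write 1 as a combination:
1 = 91 − 6·15
Thus 15·(-6) ≡ 1 (mod 91); reducing, -6 mod 91 = 85.

85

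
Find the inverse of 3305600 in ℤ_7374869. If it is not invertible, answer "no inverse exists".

1711576

Run Euclid on (7374869, 3305600):
7374869 = 2*3305600 + 763669
3305600 = 4*763669 + 250924
763669 = 3*250924 + 10897
250924 = 23*10897 + 293
10897 = 37*293 + 56
293 = 5*56 + 13
56 = 4*13 + 4
13 = 3*4 + 1
4 = 4*1 + 0
gcd = 1, so the inverse exists. Back-substitute:
1 = 13 − 3·4
1 = −3·56 + 13·13
1 = 13·293 − 68·56
1 = −68·10897 + 2529·293
1 = 2529·250924 − 58235·10897
1 = −58235·763669 + 177234·250924
1 = 177234·3305600 − 767171·763669
1 = −767171·7374869 + 1711576·3305600
So 3305600·1711576 ≡ 1 (mod 7374869).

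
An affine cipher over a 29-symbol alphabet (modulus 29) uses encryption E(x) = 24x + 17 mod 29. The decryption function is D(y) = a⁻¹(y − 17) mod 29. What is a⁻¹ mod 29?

Run Euclid on (29, 24):
29 = 1×24 + 5
24 = 4×5 + 4
5 = 1×4 + 1
4 = 4×1 + 0
Since gcd(24, 29) = 1, back-substitute to write 1 as a combination:
1 = 5 − 4
1 = −24 + 5·5
1 = 5·29 − 6·24
So 24·(-6) ≡ 1 (mod 29), and -6 ≡ 23 (mod 29).

23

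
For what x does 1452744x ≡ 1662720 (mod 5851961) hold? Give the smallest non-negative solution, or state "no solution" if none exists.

2617050

First find gcd(1452744, 5851961):
5851961 = 4*1452744 + 40985
1452744 = 35*40985 + 18269
40985 = 2*18269 + 4447
18269 = 4*4447 + 481
4447 = 9*481 + 118
481 = 4*118 + 9
118 = 13*9 + 1
9 = 9*1 + 0
gcd = 1, so a unique solution mod 5851961 exists.
Back-substitute for the Bézout coefficients:
1 = 118 − 13·9
1 = −13·481 + 53·118
1 = 53·4447 − 490·481
1 = −490·18269 + 2013·4447
1 = 2013·40985 − 4516·18269
1 = −4516·1452744 + 160073·40985
1 = 160073·5851961 − 644808·1452744
So 1452744·(-644808) ≡ 1 (mod 5851961), giving 1452744⁻¹ ≡ 5207153.
x ≡ 1452744⁻¹·1662720 ≡ 5207153·1662720 ≡ 2617050 (mod 5851961).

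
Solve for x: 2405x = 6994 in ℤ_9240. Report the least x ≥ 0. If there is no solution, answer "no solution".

gcd(2405, 9240):
9240 = 3*2405 + 2025
2405 = 1*2025 + 380
2025 = 5*380 + 125
380 = 3*125 + 5
125 = 25*5 + 0
gcd = 5, but 5 ∤ 6994, so the congruence has no solution.

no solution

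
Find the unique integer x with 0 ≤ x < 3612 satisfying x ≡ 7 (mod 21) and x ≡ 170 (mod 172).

3094

Write x = 7 + 21·k. Then 21·k ≡ 170 − 7 ≡ 163 (mod 172).
Need 21⁻¹ mod 172. Extended Euclid on (172, 21):
172 = 8·21 + 4
21 = 5·4 + 1
4 = 4·1 + 0
Back-substitute:
1 = 21 − 5·4
1 = −5·172 + 41·21
21⁻¹ ≡ 41 (mod 172), so k ≡ 41·163 ≡ 147 (mod 172).
x = 7 + 21·147 = 3094.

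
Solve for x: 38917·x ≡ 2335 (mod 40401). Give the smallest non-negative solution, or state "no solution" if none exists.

22513

First find gcd(38917, 40401):
40401 = 1×38917 + 1484
38917 = 26×1484 + 333
1484 = 4×333 + 152
333 = 2×152 + 29
152 = 5×29 + 7
29 = 4×7 + 1
7 = 7×1 + 0
gcd = 1, so a unique solution mod 40401 exists.
Back-substitute for the Bézout coefficients:
1 = 29 − 4·7
1 = −4·152 + 21·29
1 = 21·333 − 46·152
1 = −46·1484 + 205·333
1 = 205·38917 − 5376·1484
1 = −5376·40401 + 5581·38917
So 38917·(5581) ≡ 1 (mod 40401), giving 38917⁻¹ ≡ 5581.
x ≡ 38917⁻¹·2335 ≡ 5581·2335 ≡ 22513 (mod 40401).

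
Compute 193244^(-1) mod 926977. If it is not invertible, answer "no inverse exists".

704203

gcd(926977, 193244) by repeated division:
926977 = 4·193244 + 154001
193244 = 1·154001 + 39243
154001 = 3·39243 + 36272
39243 = 1·36272 + 2971
36272 = 12·2971 + 620
2971 = 4·620 + 491
620 = 1·491 + 129
491 = 3·129 + 104
129 = 1·104 + 25
104 = 4·25 + 4
25 = 6·4 + 1
4 = 4·1 + 0
Since gcd(193244, 926977) = 1, back-substitute to write 1 as a combination:
1 = 25 − 6·4
1 = −6·104 + 25·25
1 = 25·129 − 31·104
1 = −31·491 + 118·129
1 = 118·620 − 149·491
1 = −149·2971 + 714·620
1 = 714·36272 − 8717·2971
1 = −8717·39243 + 9431·36272
1 = 9431·154001 − 37010·39243
1 = −37010·193244 + 46441·154001
1 = 46441·926977 − 222774·193244
So 193244·(-222774) ≡ 1 (mod 926977), and -222774 ≡ 704203 (mod 926977).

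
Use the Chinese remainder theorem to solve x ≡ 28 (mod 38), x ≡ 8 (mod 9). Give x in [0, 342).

Write x = 28 + 38·k. Then 38·k ≡ 8 − 28 ≡ 7 (mod 9).
Need 38⁻¹ mod 9. Extended Euclid on (9, 2):
9 = 4·2 + 1
2 = 2·1 + 0
Back-substitute:
1 = 9 − 4·2
38⁻¹ ≡ 5 (mod 9), so k ≡ 5·7 ≡ 8 (mod 9).
x = 28 + 38·8 = 332.

332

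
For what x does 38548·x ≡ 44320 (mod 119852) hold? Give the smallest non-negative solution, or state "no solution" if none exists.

16374

First find gcd(38548, 119852):
119852 = 3·38548 + 4208
38548 = 9·4208 + 676
4208 = 6·676 + 152
676 = 4·152 + 68
152 = 2·68 + 16
68 = 4·16 + 4
16 = 4·4 + 0
gcd = 4 and 4 | 44320, so solutions exist. Divide through by 4: 9637x ≡ 11080 (mod 29963).
Now find 9637⁻¹ mod 29963:
29963 = 3*9637 + 1052
9637 = 9*1052 + 169
1052 = 6*169 + 38
169 = 4*38 + 17
38 = 2*17 + 4
17 = 4*4 + 1
4 = 4*1 + 0
Back-substitute:
1 = 17 − 4·4
1 = −4·38 + 9·17
1 = 9·169 − 40·38
1 = −40·1052 + 249·169
1 = 249·9637 − 2281·1052
1 = −2281·29963 + 7092·9637
So 9637⁻¹ ≡ 7092 (mod 29963).
Then x ≡ 7092·11080 ≡ 16374 (mod 29963); the smallest non-negative solution is x = 16374.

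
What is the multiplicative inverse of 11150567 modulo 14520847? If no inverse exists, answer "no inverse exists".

449217

gcd(14520847, 11150567) by repeated division:
14520847 = 1×11150567 + 3370280
11150567 = 3×3370280 + 1039727
3370280 = 3×1039727 + 251099
1039727 = 4×251099 + 35331
251099 = 7×35331 + 3782
35331 = 9×3782 + 1293
3782 = 2×1293 + 1196
1293 = 1×1196 + 97
1196 = 12×97 + 32
97 = 3×32 + 1
32 = 32×1 + 0
gcd = 1, so the inverse exists. Back-substitute:
1 = 97 − 3·32
1 = −3·1196 + 37·97
1 = 37·1293 − 40·1196
1 = −40·3782 + 117·1293
1 = 117·35331 − 1093·3782
1 = −1093·251099 + 7768·35331
1 = 7768·1039727 − 32165·251099
1 = −32165·3370280 + 104263·1039727
1 = 104263·11150567 − 344954·3370280
1 = −344954·14520847 + 449217·11150567
So 11150567·449217 ≡ 1 (mod 14520847).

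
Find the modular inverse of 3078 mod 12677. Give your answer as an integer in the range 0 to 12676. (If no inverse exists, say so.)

2327

Apply the Euclidean algorithm to 12677 and 3078:
12677 = 4*3078 + 365
3078 = 8*365 + 158
365 = 2*158 + 49
158 = 3*49 + 11
49 = 4*11 + 5
11 = 2*5 + 1
5 = 5*1 + 0
The gcd is 1. Working backward:
1 = 11 − 2·5
1 = −2·49 + 9·11
1 = 9·158 − 29·49
1 = −29·365 + 67·158
1 = 67·3078 − 565·365
1 = −565·12677 + 2327·3078
So 3078·2327 ≡ 1 (mod 12677).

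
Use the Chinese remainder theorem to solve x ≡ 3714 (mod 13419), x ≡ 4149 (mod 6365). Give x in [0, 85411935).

Write x = 3714 + 13419·k. Then 13419·k ≡ 4149 − 3714 ≡ 435 (mod 6365).
Need 13419⁻¹ mod 6365. Extended Euclid on (6365, 689):
6365 = 9·689 + 164
689 = 4·164 + 33
164 = 4·33 + 32
33 = 1·32 + 1
32 = 32·1 + 0
Back-substitute:
1 = 33 − 32
1 = −164 + 5·33
1 = 5·689 − 21·164
1 = −21·6365 + 194·689
13419⁻¹ ≡ 194 (mod 6365), so k ≡ 194·435 ≡ 1645 (mod 6365).
x = 3714 + 13419·1645 = 22077969.

22077969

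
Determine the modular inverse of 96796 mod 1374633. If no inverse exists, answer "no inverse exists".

434206

Run Euclid on (1374633, 96796):
1374633 = 14·96796 + 19489
96796 = 4·19489 + 18840
19489 = 1·18840 + 649
18840 = 29·649 + 19
649 = 34·19 + 3
19 = 6·3 + 1
3 = 3·1 + 0
gcd = 1, so the inverse exists. Back-substitute:
1 = 19 − 6·3
1 = −6·649 + 205·19
1 = 205·18840 − 5951·649
1 = −5951·19489 + 6156·18840
1 = 6156·96796 − 30575·19489
1 = −30575·1374633 + 434206·96796
So 96796·434206 ≡ 1 (mod 1374633).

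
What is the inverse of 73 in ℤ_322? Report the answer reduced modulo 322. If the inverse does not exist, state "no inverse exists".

75

Apply the Euclidean algorithm to 322 and 73:
322 = 4*73 + 30
73 = 2*30 + 13
30 = 2*13 + 4
13 = 3*4 + 1
4 = 4*1 + 0
The gcd is 1. Working backward:
1 = 13 − 3·4
1 = −3·30 + 7·13
1 = 7·73 − 17·30
1 = −17·322 + 75·73
So 73·75 ≡ 1 (mod 322).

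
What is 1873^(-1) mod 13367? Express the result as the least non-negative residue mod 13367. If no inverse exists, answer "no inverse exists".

9242

Apply the Euclidean algorithm to 13367 and 1873:
13367 = 7*1873 + 256
1873 = 7*256 + 81
256 = 3*81 + 13
81 = 6*13 + 3
13 = 4*3 + 1
3 = 3*1 + 0
gcd = 1, so the inverse exists. Back-substitute:
1 = 13 − 4·3
1 = −4·81 + 25·13
1 = 25·256 − 79·81
1 = −79·1873 + 578·256
1 = 578·13367 − 4125·1873
Hence 1873⁻¹ ≡ -4125 ≡ 9242 (mod 13367).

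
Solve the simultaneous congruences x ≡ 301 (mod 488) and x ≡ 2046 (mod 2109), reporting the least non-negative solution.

Write x = 301 + 488·k. Then 488·k ≡ 2046 − 301 ≡ 1745 (mod 2109).
Need 488⁻¹ mod 2109. Extended Euclid on (2109, 488):
2109 = 4·488 + 157
488 = 3·157 + 17
157 = 9·17 + 4
17 = 4·4 + 1
4 = 4·1 + 0
Back-substitute:
1 = 17 − 4·4
1 = −4·157 + 37·17
1 = 37·488 − 115·157
1 = −115·2109 + 497·488
488⁻¹ ≡ 497 (mod 2109), so k ≡ 497·1745 ≡ 466 (mod 2109).
x = 301 + 488·466 = 227709.

227709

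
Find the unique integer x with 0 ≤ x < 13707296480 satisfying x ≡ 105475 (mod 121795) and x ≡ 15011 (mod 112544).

Write x = 105475 + 121795·k. Then 121795·k ≡ 15011 − 105475 ≡ 22080 (mod 112544).
Need 121795⁻¹ mod 112544. Extended Euclid on (112544, 9251):
112544 = 12*9251 + 1532
9251 = 6*1532 + 59
1532 = 25*59 + 57
59 = 1*57 + 2
57 = 28*2 + 1
2 = 2*1 + 0
Back-substitute:
1 = 57 − 28·2
1 = −28·59 + 29·57
1 = 29·1532 − 753·59
1 = −753·9251 + 4547·1532
1 = 4547·112544 − 55317·9251
121795⁻¹ ≡ 57227 (mod 112544), so k ≡ 57227·22080 ≡ 40672 (mod 112544).
x = 105475 + 121795·40672 = 4953751715.

4953751715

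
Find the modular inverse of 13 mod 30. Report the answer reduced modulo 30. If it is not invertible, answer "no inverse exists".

gcd(30, 13) by repeated division:
30 = 2·13 + 4
13 = 3·4 + 1
4 = 4·1 + 0
gcd = 1, so the inverse exists. Back-substitute:
1 = 13 − 3·4
1 = −3·30 + 7·13
So 13·7 ≡ 1 (mod 30).

7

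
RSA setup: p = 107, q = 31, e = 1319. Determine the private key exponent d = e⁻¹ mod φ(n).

φ(n) = (p−1)(q−1) = 106·30 = 3180.
Need d with 1319·d ≡ 1 (mod 3180). Apply the extended Euclidean algorithm:
3180 = 2×1319 + 542
1319 = 2×542 + 235
542 = 2×235 + 72
235 = 3×72 + 19
72 = 3×19 + 15
19 = 1×15 + 4
15 = 3×4 + 3
4 = 1×3 + 1
3 = 3×1 + 0
Back-substitute:
1 = 4 − 3
1 = −15 + 4·4
1 = 4·19 − 5·15
1 = −5·72 + 19·19
1 = 19·235 − 62·72
1 = −62·542 + 143·235
1 = 143·1319 − 348·542
1 = −348·3180 + 839·1319
So 1319·839 ≡ 1 (mod 3180), hence d = 839.

839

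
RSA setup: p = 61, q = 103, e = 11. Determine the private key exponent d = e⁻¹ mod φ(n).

φ(n) = (p−1)(q−1) = 60·102 = 6120.
Need d with 11·d ≡ 1 (mod 6120). Apply the extended Euclidean algorithm:
6120 = 556*11 + 4
11 = 2*4 + 3
4 = 1*3 + 1
3 = 3*1 + 0
Back-substitute:
1 = 4 − 3
1 = −11 + 3·4
1 = 3·6120 − 1669·11
So 11·(-1669) ≡ 1 (mod 6120), hence d ≡ -1669 ≡ 4451 (mod 6120).

4451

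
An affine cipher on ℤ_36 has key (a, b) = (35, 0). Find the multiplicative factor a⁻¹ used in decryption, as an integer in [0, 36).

Apply the Euclidean algorithm to 36 and 35:
36 = 1·35 + 1
35 = 35·1 + 0
The gcd is 1. Working backward:
1 = 36 − 35
Thus 35·(-1) ≡ 1 (mod 36); reducing, -1 mod 36 = 35.

35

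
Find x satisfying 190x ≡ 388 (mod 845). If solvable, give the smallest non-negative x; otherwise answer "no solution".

no solution

gcd(190, 845):
845 = 4·190 + 85
190 = 2·85 + 20
85 = 4·20 + 5
20 = 4·5 + 0
gcd = 5, but 5 ∤ 388, so the congruence has no solution.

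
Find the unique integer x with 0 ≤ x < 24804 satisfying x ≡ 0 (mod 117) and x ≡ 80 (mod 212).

23400

Write x = 0 + 117·k. Then 117·k ≡ 80 − 0 ≡ 80 (mod 212).
Need 117⁻¹ mod 212. Extended Euclid on (212, 117):
212 = 1·117 + 95
117 = 1·95 + 22
95 = 4·22 + 7
22 = 3·7 + 1
7 = 7·1 + 0
Back-substitute:
1 = 22 − 3·7
1 = −3·95 + 13·22
1 = 13·117 − 16·95
1 = −16·212 + 29·117
117⁻¹ ≡ 29 (mod 212), so k ≡ 29·80 ≡ 200 (mod 212).
x = 0 + 117·200 = 23400.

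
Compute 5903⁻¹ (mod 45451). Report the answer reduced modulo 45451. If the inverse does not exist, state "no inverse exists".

34633

Extended Euclidean algorithm:
45451 = 7*5903 + 4130
5903 = 1*4130 + 1773
4130 = 2*1773 + 584
1773 = 3*584 + 21
584 = 27*21 + 17
21 = 1*17 + 4
17 = 4*4 + 1
4 = 4*1 + 0
The gcd is 1. Working backward:
1 = 17 − 4·4
1 = −4·21 + 5·17
1 = 5·584 − 139·21
1 = −139·1773 + 422·584
1 = 422·4130 − 983·1773
1 = −983·5903 + 1405·4130
1 = 1405·45451 − 10818·5903
Thus 5903·(-10818) ≡ 1 (mod 45451); reducing, -10818 mod 45451 = 34633.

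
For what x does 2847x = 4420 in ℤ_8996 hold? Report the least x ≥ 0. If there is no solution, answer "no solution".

564

First find gcd(2847, 8996):
8996 = 3*2847 + 455
2847 = 6*455 + 117
455 = 3*117 + 104
117 = 1*104 + 13
104 = 8*13 + 0
gcd = 13 and 13 | 4420, so solutions exist. Divide through by 13: 219x ≡ 340 (mod 692).
Now find 219⁻¹ mod 692:
692 = 3·219 + 35
219 = 6·35 + 9
35 = 3·9 + 8
9 = 1·8 + 1
8 = 8·1 + 0
Back-substitute:
1 = 9 − 8
1 = −35 + 4·9
1 = 4·219 − 25·35
1 = −25·692 + 79·219
So 219⁻¹ ≡ 79 (mod 692).
Then x ≡ 79·340 ≡ 564 (mod 692); the smallest non-negative solution is x = 564.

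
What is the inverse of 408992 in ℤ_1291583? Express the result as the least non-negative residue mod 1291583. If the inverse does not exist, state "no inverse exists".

Apply the Euclidean algorithm to 1291583 and 408992:
1291583 = 3×408992 + 64607
408992 = 6×64607 + 21350
64607 = 3×21350 + 557
21350 = 38×557 + 184
557 = 3×184 + 5
184 = 36×5 + 4
5 = 1×4 + 1
4 = 4×1 + 0
Since gcd(408992, 1291583) = 1, back-substitute to write 1 as a combination:
1 = 5 − 4
1 = −184 + 37·5
1 = 37·557 − 112·184
1 = −112·21350 + 4293·557
1 = 4293·64607 − 12991·21350
1 = −12991·408992 + 82239·64607
1 = 82239·1291583 − 259708·408992
So 408992·(-259708) ≡ 1 (mod 1291583), and -259708 ≡ 1031875 (mod 1291583).

1031875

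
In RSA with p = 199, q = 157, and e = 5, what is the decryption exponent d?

18533

φ(n) = (p−1)(q−1) = 198·156 = 30888.
Need d with 5·d ≡ 1 (mod 30888). Apply the extended Euclidean algorithm:
30888 = 6177*5 + 3
5 = 1*3 + 2
3 = 1*2 + 1
2 = 2*1 + 0
Back-substitute:
1 = 3 − 2
1 = −5 + 2·3
1 = 2·30888 − 12355·5
So 5·(-12355) ≡ 1 (mod 30888), hence d ≡ -12355 ≡ 18533 (mod 30888).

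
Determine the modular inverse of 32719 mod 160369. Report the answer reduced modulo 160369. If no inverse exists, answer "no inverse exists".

37035

Apply the Euclidean algorithm to 160369 and 32719:
160369 = 4*32719 + 29493
32719 = 1*29493 + 3226
29493 = 9*3226 + 459
3226 = 7*459 + 13
459 = 35*13 + 4
13 = 3*4 + 1
4 = 4*1 + 0
The gcd is 1. Working backward:
1 = 13 − 3·4
1 = −3·459 + 106·13
1 = 106·3226 − 745·459
1 = −745·29493 + 6811·3226
1 = 6811·32719 − 7556·29493
1 = −7556·160369 + 37035·32719
So 32719·37035 ≡ 1 (mod 160369).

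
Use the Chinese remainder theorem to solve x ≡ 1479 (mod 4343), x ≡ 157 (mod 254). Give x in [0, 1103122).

566069

Write x = 1479 + 4343·k. Then 4343·k ≡ 157 − 1479 ≡ 202 (mod 254).
Need 4343⁻¹ mod 254. Extended Euclid on (254, 25):
254 = 10×25 + 4
25 = 6×4 + 1
4 = 4×1 + 0
Back-substitute:
1 = 25 − 6·4
1 = −6·254 + 61·25
4343⁻¹ ≡ 61 (mod 254), so k ≡ 61·202 ≡ 130 (mod 254).
x = 1479 + 4343·130 = 566069.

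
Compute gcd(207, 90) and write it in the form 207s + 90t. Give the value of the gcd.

Apply Euclid's algorithm to 207 and 90:
207 = 2×90 + 27
90 = 3×27 + 9
27 = 3×9 + 0
gcd(207, 90) = 9.
Back-substituting:
9 = 90 − 3·27
9 = −3·207 + 7·90
So 9 = (-3)·207 + (7)·90.

9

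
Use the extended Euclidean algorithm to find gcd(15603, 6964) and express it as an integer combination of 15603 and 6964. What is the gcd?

Apply Euclid's algorithm to 15603 and 6964:
15603 = 2*6964 + 1675
6964 = 4*1675 + 264
1675 = 6*264 + 91
264 = 2*91 + 82
91 = 1*82 + 9
82 = 9*9 + 1
9 = 9*1 + 0
gcd(15603, 6964) = 1.
Working backward:
1 = 82 − 9·9
1 = −9·91 + 10·82
1 = 10·264 − 29·91
1 = −29·1675 + 184·264
1 = 184·6964 − 765·1675
1 = −765·15603 + 1714·6964
So 1 = (-765)·15603 + (1714)·6964.

1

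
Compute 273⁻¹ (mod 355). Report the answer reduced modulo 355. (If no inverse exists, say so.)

342

Apply the Euclidean algorithm to 355 and 273:
355 = 1·273 + 82
273 = 3·82 + 27
82 = 3·27 + 1
27 = 27·1 + 0
The gcd is 1. Working backward:
1 = 82 − 3·27
1 = −3·273 + 10·82
1 = 10·355 − 13·273
So 273·(-13) ≡ 1 (mod 355), and -13 ≡ 342 (mod 355).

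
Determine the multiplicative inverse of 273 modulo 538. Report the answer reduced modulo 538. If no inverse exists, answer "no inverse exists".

gcd(538, 273) by repeated division:
538 = 1*273 + 265
273 = 1*265 + 8
265 = 33*8 + 1
8 = 8*1 + 0
gcd = 1, so the inverse exists. Back-substitute:
1 = 265 − 33·8
1 = −33·273 + 34·265
1 = 34·538 − 67·273
Thus 273·(-67) ≡ 1 (mod 538); reducing, -67 mod 538 = 471.

471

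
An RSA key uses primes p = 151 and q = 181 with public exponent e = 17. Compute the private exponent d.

6353

φ(n) = (p−1)(q−1) = 150·180 = 27000.
Need d with 17·d ≡ 1 (mod 27000). Apply the extended Euclidean algorithm:
27000 = 1588×17 + 4
17 = 4×4 + 1
4 = 4×1 + 0
Back-substitute:
1 = 17 − 4·4
1 = −4·27000 + 6353·17
So 17·6353 ≡ 1 (mod 27000), hence d = 6353.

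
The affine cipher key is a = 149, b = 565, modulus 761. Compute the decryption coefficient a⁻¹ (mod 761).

618

Run Euclid on (761, 149):
761 = 5*149 + 16
149 = 9*16 + 5
16 = 3*5 + 1
5 = 5*1 + 0
Since gcd(149, 761) = 1, back-substitute to write 1 as a combination:
1 = 16 − 3·5
1 = −3·149 + 28·16
1 = 28·761 − 143·149
So 149·(-143) ≡ 1 (mod 761), and -143 ≡ 618 (mod 761).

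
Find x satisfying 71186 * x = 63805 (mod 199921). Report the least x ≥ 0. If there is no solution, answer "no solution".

First find gcd(71186, 199921):
199921 = 2·71186 + 57549
71186 = 1·57549 + 13637
57549 = 4·13637 + 3001
13637 = 4·3001 + 1633
3001 = 1·1633 + 1368
1633 = 1·1368 + 265
1368 = 5·265 + 43
265 = 6·43 + 7
43 = 6·7 + 1
7 = 7·1 + 0
gcd = 1, so a unique solution mod 199921 exists.
Back-substitute for the Bézout coefficients:
1 = 43 − 6·7
1 = −6·265 + 37·43
1 = 37·1368 − 191·265
1 = −191·1633 + 228·1368
1 = 228·3001 − 419·1633
1 = −419·13637 + 1904·3001
1 = 1904·57549 − 8035·13637
1 = −8035·71186 + 9939·57549
1 = 9939·199921 − 27913·71186
So 71186·(-27913) ≡ 1 (mod 199921), giving 71186⁻¹ ≡ 172008.
x ≡ 71186⁻¹·63805 ≡ 172008·63805 ≡ 107224 (mod 199921).

107224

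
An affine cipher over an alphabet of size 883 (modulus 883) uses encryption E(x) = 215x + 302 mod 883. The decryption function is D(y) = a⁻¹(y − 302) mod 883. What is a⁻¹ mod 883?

115

Extended Euclidean algorithm:
883 = 4×215 + 23
215 = 9×23 + 8
23 = 2×8 + 7
8 = 1×7 + 1
7 = 7×1 + 0
Since gcd(215, 883) = 1, back-substitute to write 1 as a combination:
1 = 8 − 7
1 = −23 + 3·8
1 = 3·215 − 28·23
1 = −28·883 + 115·215
So 215·115 ≡ 1 (mod 883).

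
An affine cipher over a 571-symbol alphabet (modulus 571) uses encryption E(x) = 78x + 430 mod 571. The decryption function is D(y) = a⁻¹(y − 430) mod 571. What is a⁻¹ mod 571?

388

Run Euclid on (571, 78):
571 = 7*78 + 25
78 = 3*25 + 3
25 = 8*3 + 1
3 = 3*1 + 0
The gcd is 1. Working backward:
1 = 25 − 8·3
1 = −8·78 + 25·25
1 = 25·571 − 183·78
Thus 78·(-183) ≡ 1 (mod 571); reducing, -183 mod 571 = 388.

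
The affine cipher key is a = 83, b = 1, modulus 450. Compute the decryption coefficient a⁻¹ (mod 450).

Run Euclid on (450, 83):
450 = 5*83 + 35
83 = 2*35 + 13
35 = 2*13 + 9
13 = 1*9 + 4
9 = 2*4 + 1
4 = 4*1 + 0
Since gcd(83, 450) = 1, back-substitute to write 1 as a combination:
1 = 9 − 2·4
1 = −2·13 + 3·9
1 = 3·35 − 8·13
1 = −8·83 + 19·35
1 = 19·450 − 103·83
Thus 83·(-103) ≡ 1 (mod 450); reducing, -103 mod 450 = 347.

347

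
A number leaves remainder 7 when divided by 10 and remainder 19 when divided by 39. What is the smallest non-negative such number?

Write x = 7 + 10·k. Then 10·k ≡ 19 − 7 ≡ 12 (mod 39).
Need 10⁻¹ mod 39. Extended Euclid on (39, 10):
39 = 3×10 + 9
10 = 1×9 + 1
9 = 9×1 + 0
Back-substitute:
1 = 10 − 9
1 = −39 + 4·10
10⁻¹ ≡ 4 (mod 39), so k ≡ 4·12 ≡ 9 (mod 39).
x = 7 + 10·9 = 97.

97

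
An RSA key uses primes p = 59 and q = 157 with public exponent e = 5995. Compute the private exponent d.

163

φ(n) = (p−1)(q−1) = 58·156 = 9048.
Need d with 5995·d ≡ 1 (mod 9048). Apply the extended Euclidean algorithm:
9048 = 1·5995 + 3053
5995 = 1·3053 + 2942
3053 = 1·2942 + 111
2942 = 26·111 + 56
111 = 1·56 + 55
56 = 1·55 + 1
55 = 55·1 + 0
Back-substitute:
1 = 56 − 55
1 = −111 + 2·56
1 = 2·2942 − 53·111
1 = −53·3053 + 55·2942
1 = 55·5995 − 108·3053
1 = −108·9048 + 163·5995
So 5995·163 ≡ 1 (mod 9048), hence d = 163.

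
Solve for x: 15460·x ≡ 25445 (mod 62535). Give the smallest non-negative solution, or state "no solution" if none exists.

First find gcd(15460, 62535):
62535 = 4*15460 + 695
15460 = 22*695 + 170
695 = 4*170 + 15
170 = 11*15 + 5
15 = 3*5 + 0
gcd = 5 and 5 | 25445, so solutions exist. Divide through by 5: 3092x ≡ 5089 (mod 12507).
Now find 3092⁻¹ mod 12507:
12507 = 4·3092 + 139
3092 = 22·139 + 34
139 = 4·34 + 3
34 = 11·3 + 1
3 = 3·1 + 0
Back-substitute:
1 = 34 − 11·3
1 = −11·139 + 45·34
1 = 45·3092 − 1001·139
1 = −1001·12507 + 4049·3092
So 3092⁻¹ ≡ 4049 (mod 12507).
Then x ≡ 4049·5089 ≡ 6332 (mod 12507); the smallest non-negative solution is x = 6332.

6332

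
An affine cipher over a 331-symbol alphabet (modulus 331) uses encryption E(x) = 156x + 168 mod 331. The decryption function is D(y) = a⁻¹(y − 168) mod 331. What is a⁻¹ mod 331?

Run Euclid on (331, 156):
331 = 2×156 + 19
156 = 8×19 + 4
19 = 4×4 + 3
4 = 1×3 + 1
3 = 3×1 + 0
Since gcd(156, 331) = 1, back-substitute to write 1 as a combination:
1 = 4 − 3
1 = −19 + 5·4
1 = 5·156 − 41·19
1 = −41·331 + 87·156
So 156·87 ≡ 1 (mod 331).

87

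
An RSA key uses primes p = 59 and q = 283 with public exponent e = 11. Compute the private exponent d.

φ(n) = (p−1)(q−1) = 58·282 = 16356.
Need d with 11·d ≡ 1 (mod 16356). Apply the extended Euclidean algorithm:
16356 = 1486·11 + 10
11 = 1·10 + 1
10 = 10·1 + 0
Back-substitute:
1 = 11 − 10
1 = −16356 + 1487·11
So 11·1487 ≡ 1 (mod 16356), hence d = 1487.

1487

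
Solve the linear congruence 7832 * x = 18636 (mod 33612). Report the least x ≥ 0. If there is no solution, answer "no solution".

453

First find gcd(7832, 33612):
33612 = 4·7832 + 2284
7832 = 3·2284 + 980
2284 = 2·980 + 324
980 = 3·324 + 8
324 = 40·8 + 4
8 = 2·4 + 0
gcd = 4 and 4 | 18636, so solutions exist. Divide through by 4: 1958x ≡ 4659 (mod 8403).
Now find 1958⁻¹ mod 8403:
8403 = 4×1958 + 571
1958 = 3×571 + 245
571 = 2×245 + 81
245 = 3×81 + 2
81 = 40×2 + 1
2 = 2×1 + 0
Back-substitute:
1 = 81 − 40·2
1 = −40·245 + 121·81
1 = 121·571 − 282·245
1 = −282·1958 + 967·571
1 = 967·8403 − 4150·1958
So 1958·(-4150) ≡ 1 (mod 8403), i.e. 1958⁻¹ ≡ 4253.
Then x ≡ 4253·4659 ≡ 453 (mod 8403); the smallest non-negative solution is x = 453.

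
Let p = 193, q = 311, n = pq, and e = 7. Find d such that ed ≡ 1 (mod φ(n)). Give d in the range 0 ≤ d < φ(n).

8503

φ(n) = (p−1)(q−1) = 192·310 = 59520.
Need d with 7·d ≡ 1 (mod 59520). Apply the extended Euclidean algorithm:
59520 = 8502·7 + 6
7 = 1·6 + 1
6 = 6·1 + 0
Back-substitute:
1 = 7 − 6
1 = −59520 + 8503·7
So 7·8503 ≡ 1 (mod 59520), hence d = 8503.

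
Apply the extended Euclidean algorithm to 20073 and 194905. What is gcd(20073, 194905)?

1

Repeated division:
194905 = 9*20073 + 14248
20073 = 1*14248 + 5825
14248 = 2*5825 + 2598
5825 = 2*2598 + 629
2598 = 4*629 + 82
629 = 7*82 + 55
82 = 1*55 + 27
55 = 2*27 + 1
27 = 27*1 + 0
gcd(20073, 194905) = 1.
Back-substituting:
1 = 55 − 2·27
1 = −2·82 + 3·55
1 = 3·629 − 23·82
1 = −23·2598 + 95·629
1 = 95·5825 − 213·2598
1 = −213·14248 + 521·5825
1 = 521·20073 − 734·14248
1 = −734·194905 + 7127·20073
So 1 = (-734)·194905 + (7127)·20073.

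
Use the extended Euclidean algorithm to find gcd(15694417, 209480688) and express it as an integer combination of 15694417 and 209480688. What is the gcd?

Repeated division:
209480688 = 13·15694417 + 5453267
15694417 = 2·5453267 + 4787883
5453267 = 1·4787883 + 665384
4787883 = 7·665384 + 130195
665384 = 5·130195 + 14409
130195 = 9·14409 + 514
14409 = 28·514 + 17
514 = 30·17 + 4
17 = 4·4 + 1
4 = 4·1 + 0
gcd(15694417, 209480688) = 1.
Express as a combination:
1 = 17 − 4·4
1 = −4·514 + 121·17
1 = 121·14409 − 3392·514
1 = −3392·130195 + 30649·14409
1 = 30649·665384 − 156637·130195
1 = −156637·4787883 + 1127108·665384
1 = 1127108·5453267 − 1283745·4787883
1 = −1283745·15694417 + 3694598·5453267
1 = 3694598·209480688 − 49313519·15694417
So 1 = (3694598)·209480688 + (-49313519)·15694417.

1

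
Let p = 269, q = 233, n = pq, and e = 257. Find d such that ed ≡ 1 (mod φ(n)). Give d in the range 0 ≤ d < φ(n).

φ(n) = (p−1)(q−1) = 268·232 = 62176.
Need d with 257·d ≡ 1 (mod 62176). Apply the extended Euclidean algorithm:
62176 = 241×257 + 239
257 = 1×239 + 18
239 = 13×18 + 5
18 = 3×5 + 3
5 = 1×3 + 2
3 = 1×2 + 1
2 = 2×1 + 0
Back-substitute:
1 = 3 − 2
1 = −5 + 2·3
1 = 2·18 − 7·5
1 = −7·239 + 93·18
1 = 93·257 − 100·239
1 = −100·62176 + 24193·257
So 257·24193 ≡ 1 (mod 62176), hence d = 24193.

24193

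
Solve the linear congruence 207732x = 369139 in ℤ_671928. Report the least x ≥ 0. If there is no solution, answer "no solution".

no solution

gcd(207732, 671928):
671928 = 3×207732 + 48732
207732 = 4×48732 + 12804
48732 = 3×12804 + 10320
12804 = 1×10320 + 2484
10320 = 4×2484 + 384
2484 = 6×384 + 180
384 = 2×180 + 24
180 = 7×24 + 12
24 = 2×12 + 0
gcd = 12, but 12 ∤ 369139, so the congruence has no solution.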